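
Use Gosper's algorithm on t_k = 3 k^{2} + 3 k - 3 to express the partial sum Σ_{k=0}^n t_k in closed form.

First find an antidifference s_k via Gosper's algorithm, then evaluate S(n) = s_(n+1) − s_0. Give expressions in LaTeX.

Compute t_(k+1)/t_k: get (k + (k + 1)**2)/(k**2 + k - 1).
Take A(k)=1, B(k)=1, C(k)=k**2 + k - 1.
Set up (1)·f(k+1) − (1)·f(k) − (k**2 + k - 1) = 0.
Bound: deg f ≤ 3.
Coefficient equations give f(k) = k*(k - 2)*(k + 2)/3.
Certificate R = B(k−1)f/C = k*(k - 2)*(k + 2)/(3*(k**2 + k - 1)) gives s_k = k*(k**2 - 4).
Verify: 3*k**2 + 3*k - 3 matches t_k.
Telescope: S(n) = s_(n+1) − s_(0) = n**3 + 3*n**2 - n - 3 − (0) = n**3 + 3*n**2 - n - 3.

S(n) = n^{3} + 3 n^{2} - n - 3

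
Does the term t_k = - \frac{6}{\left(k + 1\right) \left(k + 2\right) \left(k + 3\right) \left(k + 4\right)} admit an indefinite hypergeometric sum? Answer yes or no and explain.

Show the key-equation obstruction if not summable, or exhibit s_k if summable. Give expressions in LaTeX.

Yes. s_k = \frac{k \left(- k^{2} - 6 k - 11\right)}{3 \left(k + 1\right) \left(k + 2\right) \left(k + 3\right)}.

The ratio is (k + 1)/(k + 5).
Normal form (A,B,C) = (k + 1, k + 5, 1).
Key eq: (k + 1)·f(k+1) = (k + 4)·f(k) + (1).
From deg A=1, deg B=1, deg C=0: d=3.
Solving with deg f ≤ 3: f(k) = k*(k**2 + 6*k + 11)/18.
Certificate R = B(k−1)f/C = k*(k + 4)*(k**2 + 6*k + 11)/18 gives s_k = k*(-k**2 - 6*k - 11)/(3*(k + 1)*(k + 2)*(k + 3)).
Δs = -6/(k**4 + 10*k**3 + 35*k**2 + 50*k + 24), as required.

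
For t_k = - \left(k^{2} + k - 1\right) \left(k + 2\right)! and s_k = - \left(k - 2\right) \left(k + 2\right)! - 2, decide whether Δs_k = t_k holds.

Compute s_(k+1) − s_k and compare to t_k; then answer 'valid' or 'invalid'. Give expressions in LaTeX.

Valid — Δs_k = t_k.

s_(k+1) = -(k - 1)*factorial(k + 3) - 2
s_(k+1) − s_k = -(k**2 + k - 1)*factorial(k + 2)
(s_(k+1) − s_k) − t_k = 0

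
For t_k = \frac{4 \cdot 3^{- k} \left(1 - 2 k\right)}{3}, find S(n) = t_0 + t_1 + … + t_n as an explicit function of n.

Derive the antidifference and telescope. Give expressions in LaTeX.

Ratio r(k) = (2*k + 1)/(3*(2*k - 1)).
A = 1/3, B = 1, C = k - 1/2.
f must satisfy (1/3)·f(k+1) − (1)·f(k) = k - 1/2.
d = 1 from the (0,0,1) case.
Coefficient equations give f(k) = -3*k/2.
Get s_k = R·t_k = 4*k/3**k with R(k) = B(k−1)f(k)/C(k) = -3*k/(2*k - 1).
Verify: 4*(1 - 2*k)/(3*3**k) matches t_k.
Evaluate: s_(n+1) = 4*3**(-n - 1)*(n + 1); subtract s_(0) = 0 ⇒ S(n) = 4*3**(-n - 1)*(n + 1).

S(n) = 4 \cdot 3^{- n - 1} \left(n + 1\right)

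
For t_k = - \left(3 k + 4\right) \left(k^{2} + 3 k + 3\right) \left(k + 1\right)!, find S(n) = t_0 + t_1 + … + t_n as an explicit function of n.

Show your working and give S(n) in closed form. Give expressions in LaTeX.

r(k) = (k + 2)*(3*k + 7)*(3*k + (k + 1)**2 + 6)/((3*k + 4)*(k**2 + 3*k + 3)) after simplifying.
A = k + 2, B = 1, C = k**3 + 13*k**2/3 + 7*k + 4.
f must satisfy (k + 2)·f(k+1) − (1)·f(k) = k**3 + 13*k**2/3 + 7*k + 4.
deg f ≤ 2 (via 1,0,3).
Solving with deg f ≤ 2: f(k) = (3*k**2 + 4*k - 2)/3.
Then R = B(k−1)f/C = (3*k**2 + 4*k - 2)/((3*k + 4)*(k**2 + 3*k + 3)), so s_k = R(k)·t_k = -(3*k**2 + 4*k - 2)*factorial(k + 1).
Δs = -(3*k + 4)*(k**2 + 3*k + 3)*factorial(k + 1), as required.
Σ_(k=0)^n t_k = s_(n+1) − s_(0) = (-(3*n**2 + 10*n + 5)*factorial(n + 2)) − (2), i.e. -3*n**4*factorial(n) - 19*n**3*factorial(n) - 41*n**2*factorial(n) - 35*n*factorial(n) - 10*factorial(n) - 2.

S(n) = - 3 n^{4} n! - 19 n^{3} n! - 41 n^{2} n! - 35 n n! - 10 n! - 2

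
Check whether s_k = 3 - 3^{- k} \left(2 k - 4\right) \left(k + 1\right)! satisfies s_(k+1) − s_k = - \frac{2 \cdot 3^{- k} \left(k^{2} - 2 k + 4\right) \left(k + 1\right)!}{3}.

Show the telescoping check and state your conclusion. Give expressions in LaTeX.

Valid — Δs_k = t_k.

s_(k+1) = -3**(-k - 1)*(2*k - 2)*factorial(k + 2) + 3
s_(k+1) − s_k = -2*(k**2 - 2*k + 4)*factorial(k + 1)/(3*3**k)
(s_(k+1) − s_k) − t_k = 0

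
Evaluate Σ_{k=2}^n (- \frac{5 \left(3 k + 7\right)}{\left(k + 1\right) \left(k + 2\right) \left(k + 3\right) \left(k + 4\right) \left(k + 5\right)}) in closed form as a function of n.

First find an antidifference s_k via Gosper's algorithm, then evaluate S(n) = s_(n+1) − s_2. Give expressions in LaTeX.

t_(k+1)/t_k = (k + 1)*(3*k + 10)/((k + 6)*(3*k + 7)).
Normal form (A,B,C) = (k + 1, k + 6, k + 7/3).
Key eq: (k + 1)·f(k+1) = (k + 5)·f(k) + (k + 7/3).
From deg A=1, deg B=1, deg C=1: d=4.
Solving with deg f ≤ 4: f(k) = k*(k + 2)*(k**2 + 8*k + 19)/36.
Then R = B(k−1)f/C = k*(k + 2)*(k + 5)*(k**2 + 8*k + 19)/(12*(3*k + 7)), so s_k = R(k)·t_k = 5*k*(-k**2 - 8*k - 19)/(12*(k**3 + 8*k**2 + 19*k + 12)).
Δs = 5*(-3*k - 7)/(k**5 + 15*k**4 + 85*k**3 + 225*k**2 + 274*k + 120), as required.
Telescope: S(n) = s_(n+1) − s_(2) = 5*(-n**3 - 11*n**2 - 38*n - 28)/(12*(n**3 + 11*n**2 + 38*n + 40)) − (-13/36) = (-n**3 - 11*n**2 - 38*n + 50)/(18*(n**3 + 11*n**2 + 38*n + 40)).

S(n) = \frac{- n^{3} - 11 n^{2} - 38 n + 50}{18 \left(n^{3} + 11 n^{2} + 38 n + 40\right)}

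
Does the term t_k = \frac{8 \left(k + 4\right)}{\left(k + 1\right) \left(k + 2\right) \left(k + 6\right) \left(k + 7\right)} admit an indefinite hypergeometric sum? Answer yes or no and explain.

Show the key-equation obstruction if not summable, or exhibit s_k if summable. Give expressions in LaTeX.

Yes. s_k = \frac{2 k \left(k + 7\right)}{3 \left(k^{2} + 7 k + 6\right)}.

The ratio is (k + 1)*(k + 5)*(k + 6)/((k + 3)*(k + 4)*(k + 8)).
Take A(k)=k + 1, B(k)=k + 8, C(k)=k**4 + 16*k**3 + 95*k**2 + 248*k + 240.
f must satisfy (k + 1)·f(k+1) − (k + 7)·f(k) = k**4 + 16*k**3 + 95*k**2 + 248*k + 240.
d = 6 from the (1,1,4) case.
Solve for f: f(k) = k*(k + 2)*(k + 3)*(k + 4)*(k + 5)*(k + 7)/12 (degree 6 ≤ 6).
So s_k = (B(k−1)f/C)·t_k = (k*(k + 2)*(k + 7)**2/(12*(k + 4)))·t_k = 2*k*(k + 7)/(3*(k**2 + 7*k + 6)).
s_(k+1) − s_k = 8*(k + 4)/(k**4 + 16*k**3 + 83*k**2 + 152*k + 84) = t_k.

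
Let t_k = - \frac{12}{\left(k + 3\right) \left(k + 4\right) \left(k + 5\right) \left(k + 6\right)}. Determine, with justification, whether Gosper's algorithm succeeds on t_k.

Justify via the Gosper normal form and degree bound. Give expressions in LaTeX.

Yes. s_k = \frac{k \left(- k^{2} - 12 k - 47\right)}{15 \left(k + 3\right) \left(k + 4\right) \left(k + 5\right)}.

Step 1: r(k) = (k + 3)/(k + 7).
Normal form (A,B,C) = (k + 3, k + 7, 1).
Solve (k + 3)·f(k+1) − (k + 6)·f(k) = 1.
From deg A=1, deg B=1, deg C=0: d=3.
Solving with deg f ≤ 3: f(k) = k*(k**2 + 12*k + 47)/180.
R(k) = B(k−1)·f(k)/C(k) = k*(k + 6)*(k**2 + 12*k + 47)/180; s_k = R·t_k = k*(-k**2 - 12*k - 47)/(15*(k + 3)*(k + 4)*(k + 5)).
s_(k+1) − s_k = -12/(k**4 + 18*k**3 + 119*k**2 + 342*k + 360) = t_k.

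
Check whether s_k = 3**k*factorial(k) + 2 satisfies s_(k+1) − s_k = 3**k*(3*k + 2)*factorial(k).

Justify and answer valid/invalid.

s_(k+1) = 3**(k + 1)*factorial(k + 1) + 2
s_(k+1) − s_k = 3**k*(3*k + 2)*factorial(k)
(s_(k+1) − s_k) − t_k = 0

valid; difference matches t_k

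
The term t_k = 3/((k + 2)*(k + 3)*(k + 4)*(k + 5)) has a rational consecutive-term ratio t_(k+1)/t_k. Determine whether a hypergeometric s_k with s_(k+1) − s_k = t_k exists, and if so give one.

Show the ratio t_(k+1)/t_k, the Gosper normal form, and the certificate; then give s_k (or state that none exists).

s_k = k*(k**2 + 9*k + 26)/(24*(k + 2)*(k + 3)*(k + 4))

t_(k+1)/t_k = (k + 2)/(k + 6).
So A=k + 2 and B=k + 6, with C=1.
Need (k + 2)·f(k+1) − (k + 5)·f(k) = 1.
From deg A=1, deg B=1, deg C=0: d=3.
A polynomial solution: f(k) = k*(k**2 + 9*k + 26)/72.
R(k) = B(k−1)·f(k)/C(k) = k*(k + 5)*(k**2 + 9*k + 26)/72; s_k = R·t_k = k*(k**2 + 9*k + 26)/(24*(k + 2)*(k + 3)*(k + 4)).
Verify: 3/(k**4 + 14*k**3 + 71*k**2 + 154*k + 120) matches t_k.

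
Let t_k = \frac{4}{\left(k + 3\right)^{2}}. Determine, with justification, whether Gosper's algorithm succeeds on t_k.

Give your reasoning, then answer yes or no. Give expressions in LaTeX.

Ratio r(k) = (k + 3)**2/(k + 4)**2.
Gosper form: A/B · C(k+1)/C(k) with A=k**2 + 6*k + 9, B=k**2 + 8*k + 16, C=1.
Key eq: (k**2 + 6*k + 9)·f(k+1) = (k**2 + 6*k + 9)·f(k) + (1).
From deg A=2, deg B=2, deg C=0: d=0.
Write f(k) = c0. Then LHS − RHS = -1, requiring -1 = 0: contradictory. No certificate.

No — key equation has no polynomial f.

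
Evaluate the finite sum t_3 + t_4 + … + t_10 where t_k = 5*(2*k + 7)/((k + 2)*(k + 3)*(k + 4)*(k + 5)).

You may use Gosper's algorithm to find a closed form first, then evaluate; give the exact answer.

Σ = 32/273

Step 1: r(k) = (k + 2)*(2*k + 9)/((k + 6)*(2*k + 7)).
Normal form (A,B,C) = (k + 2, k + 6, k + 7/2).
Solve (k + 2)·f(k+1) − (k + 5)·f(k) = k + 7/2.
Bound: deg f ≤ 3.
Coefficient equations give f(k) = k*(k + 3)*(k + 6)/16.
Then R = B(k−1)f/C = k*(k + 3)*(k + 5)*(k + 6)/(8*(2*k + 7)), so s_k = R(k)·t_k = 5*k*(k + 6)/(8*(k**2 + 6*k + 8)).
s_(k+1) − s_k = 5*(2*k + 7)/(k**4 + 14*k**3 + 71*k**2 + 154*k + 120) = t_k.
Evaluate s at k=11 and k=3: 187/312 and 27/56; difference 32/273.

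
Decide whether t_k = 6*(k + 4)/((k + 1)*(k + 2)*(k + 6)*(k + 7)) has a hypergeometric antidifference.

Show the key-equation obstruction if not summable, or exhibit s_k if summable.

Step 1: r(k) = (k + 1)*(k + 5)*(k + 6)/((k + 3)*(k + 4)*(k + 8)).
Gosper form: A/B · C(k+1)/C(k) with A=k + 1, B=k + 8, C=k**4 + 16*k**3 + 95*k**2 + 248*k + 240.
f must satisfy (k + 1)·f(k+1) − (k + 7)·f(k) = k**4 + 16*k**3 + 95*k**2 + 248*k + 240.
From deg A=1, deg B=1, deg C=4: d=6.
Match coefficients ⇒ f(k) = k*(k + 2)*(k + 3)*(k + 4)*(k + 5)*(k + 7)/12.
Get s_k = R·t_k = k*(k + 7)/(2*(k**2 + 7*k + 6)) with R(k) = B(k−1)f(k)/C(k) = k*(k + 2)*(k + 7)**2/(12*(k + 4)).
s_(k+1) − s_k = 6*(k + 4)/(k**4 + 16*k**3 + 83*k**2 + 152*k + 84) = t_k.

Yes. s_k = k*(k + 7)/(2*(k**2 + 7*k + 6)).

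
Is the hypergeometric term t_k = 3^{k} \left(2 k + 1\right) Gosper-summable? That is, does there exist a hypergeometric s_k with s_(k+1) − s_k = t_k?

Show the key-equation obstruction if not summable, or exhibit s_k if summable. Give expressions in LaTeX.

Yes. s_k = 3^{k} \left(k - 1\right).

Step 1: r(k) = 3*(2*k + 3)/(2*k + 1).
So A=3 and B=1, with C=k + 1/2.
Key eq: (3)·f(k+1) = (1)·f(k) + (k + 1/2).
From deg A=0, deg B=0, deg C=1: d=1.
Match coefficients ⇒ f(k) = (k - 1)/2.
Certificate R = B(k−1)f/C = (k - 1)/(2*k + 1) gives s_k = 3**k*(k - 1).
Check: Δs_k = 3**k*(2*k + 1). ✓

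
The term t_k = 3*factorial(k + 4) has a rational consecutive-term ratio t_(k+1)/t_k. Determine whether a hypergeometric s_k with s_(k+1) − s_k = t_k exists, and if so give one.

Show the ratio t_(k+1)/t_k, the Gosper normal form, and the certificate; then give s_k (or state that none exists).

not Gosper-summable; s_k does not exist

Compute t_(k+1)/t_k: get k + 5.
Gosper form: A/B · C(k+1)/C(k) with A=k + 5, B=1, C=1.
Solve (k + 5)·f(k+1) − (1)·f(k) = 1.
Degrees (1,0,0) ⇒ d ≤ -1.
Bound -1 < 0, so the key equation has no polynomial solution.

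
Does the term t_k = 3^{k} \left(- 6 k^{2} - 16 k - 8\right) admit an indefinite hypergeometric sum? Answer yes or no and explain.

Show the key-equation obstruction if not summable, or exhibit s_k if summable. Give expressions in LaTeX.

Yes. s_k = 3^{k} \left(- 3 k^{2} + k - 1\right).

Compute t_(k+1)/t_k: get 3*(3*k**2 + 14*k + 15)/(3*k**2 + 8*k + 4).
Take A(k)=3, B(k)=1, C(k)=k**2 + 8*k/3 + 4/3.
Need (3)·f(k+1) − (1)·f(k) = k**2 + 8*k/3 + 4/3.
deg f ≤ 2 (via 0,0,2).
Coefficient equations give f(k) = (3*k**2 - k + 1)/6.
Then R = B(k−1)f/C = (3*k**2 - k + 1)/(2*(k + 2)*(3*k + 2)), so s_k = R(k)·t_k = 3**k*(-3*k**2 + k - 1).
s_(k+1) − s_k = 3**k*(-6*k**2 - 16*k - 8) = t_k.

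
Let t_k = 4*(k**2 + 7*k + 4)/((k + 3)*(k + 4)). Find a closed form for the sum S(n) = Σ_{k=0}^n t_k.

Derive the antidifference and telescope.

Ratio r(k) = (k + 3)*(7*k + (k + 1)**2 + 11)/((k + 5)*(k**2 + 7*k + 4)).
Take A(k)=k + 3, B(k)=k + 5, C(k)=k**2 + 7*k + 4.
Set up (k + 3)·f(k+1) − (k + 4)·f(k) − (k**2 + 7*k + 4) = 0.
Bound: deg f ≤ 2.
Solve for f: f(k) = k*(3*k + 1)/3 (degree 2 ≤ 2).
Then R = B(k−1)f/C = k*(k + 4)*(3*k + 1)/(3*(k**2 + 7*k + 4)), so s_k = R(k)·t_k = 4*k*(3*k + 1)/(3*(k + 3)).
Δs = 4*(k**2 + 7*k + 4)/(k**2 + 7*k + 12), as required.
s_(n+1) = 4*(3*n**2 + 7*n + 4)/(3*(n + 4)) and s_(0) = 0, so S(n) = 4*(3*n**2 + 7*n + 4)/(3*(n + 4)).

S(n) = 4*(3*n**2 + 7*n + 4)/(3*(n + 4))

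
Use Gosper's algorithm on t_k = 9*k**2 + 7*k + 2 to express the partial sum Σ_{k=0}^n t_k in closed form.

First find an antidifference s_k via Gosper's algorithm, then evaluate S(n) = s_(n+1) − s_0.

r(k) = (9*k**2 + 25*k + 18)/(9*k**2 + 7*k + 2) after simplifying.
Factor: A=1; B=1; C=k**2 + 7*k/9 + 2/9.
f must satisfy (1)·f(k+1) − (1)·f(k) = k**2 + 7*k/9 + 2/9.
d = 3 from the (0,0,2) case.
Solving with deg f ≤ 3: f(k) = k**2*(3*k - 1)/9.
Get s_k = R·t_k = k**2*(3*k - 1) with R(k) = B(k−1)f(k)/C(k) = k**2*(3*k - 1)/(9*k**2 + 7*k + 2).
Verify: 9*k**2 + 7*k + 2 matches t_k.
Evaluate: s_(n+1) = 3*n**3 + 8*n**2 + 7*n + 2; subtract s_(0) = 0 ⇒ S(n) = 3*n**3 + 8*n**2 + 7*n + 2.

S(n) = 3*n**3 + 8*n**2 + 7*n + 2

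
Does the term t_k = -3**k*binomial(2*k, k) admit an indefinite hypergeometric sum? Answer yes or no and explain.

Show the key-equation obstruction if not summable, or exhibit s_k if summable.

No — negative degree bound, so no certificate f.

Ratio r(k) = 6*(2*k + 1)/(k + 1).
Gosper form: A/B · C(k+1)/C(k) with A=12*k + 6, B=k + 1, C=1.
Set up (12*k + 6)·f(k+1) − (k)·f(k) − (1) = 0.
deg f ≤ -1 (via 1,1,0).
Bound -1 < 0, so the key equation has no polynomial solution.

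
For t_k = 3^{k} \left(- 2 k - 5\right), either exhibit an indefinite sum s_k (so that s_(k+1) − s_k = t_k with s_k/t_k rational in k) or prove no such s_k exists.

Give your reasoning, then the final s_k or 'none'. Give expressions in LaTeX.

s_k = 3^{k} \left(- k - 1\right)

The ratio is 3*(2*k + 7)/(2*k + 5).
Normal form (A,B,C) = (3, 1, k + 5/2).
Need (3)·f(k+1) − (1)·f(k) = k + 5/2.
From deg A=0, deg B=0, deg C=1: d=1.
Coefficient equations give f(k) = (k + 1)/2.
Certificate R = B(k−1)f/C = (k + 1)/(2*k + 5) gives s_k = 3**k*(-k - 1).
Check: Δs_k = 3**k*(-2*k - 5). ✓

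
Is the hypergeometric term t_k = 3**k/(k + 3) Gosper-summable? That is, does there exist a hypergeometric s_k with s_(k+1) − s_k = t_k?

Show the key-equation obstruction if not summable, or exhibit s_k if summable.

No — t_k has no hypergeometric antidifference.

r(k) = 3*(k + 3)/(k + 4) after simplifying.
So A=3*k + 9 and B=k + 4, with C=1.
Set up (3*k + 9)·f(k+1) − (k + 3)·f(k) − (1) = 0.
d = -1 from the (1,1,0) case.
Negative degree bound (-1): no f exists, t_k not Gosper-summable.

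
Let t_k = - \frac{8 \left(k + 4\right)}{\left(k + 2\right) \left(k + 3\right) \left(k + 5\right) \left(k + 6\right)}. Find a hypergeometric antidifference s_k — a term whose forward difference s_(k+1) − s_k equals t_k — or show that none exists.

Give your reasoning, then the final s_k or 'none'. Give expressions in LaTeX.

Compute t_(k+1)/t_k: get (k + 2)*(k + 5)**2/((k + 4)**2*(k + 7)).
Normal form (A,B,C) = (k + 2, k + 7, k**2 + 8*k + 16).
Solve (k + 2)·f(k+1) − (k + 6)·f(k) = k**2 + 8*k + 16.
Bound: deg f ≤ 4.
Coefficient equations give f(k) = k*(k + 3)*(k + 4)*(k + 7)/20.
So s_k = (B(k−1)f/C)·t_k = (k*(k + 3)*(k + 6)*(k + 7)/(20*(k + 4)))·t_k = 2*k*(-k - 7)/(5*(k**2 + 7*k + 10)).
Verify: 8*(-k - 4)/(k**4 + 16*k**3 + 91*k**2 + 216*k + 180) matches t_k.

s_k = \frac{2 k \left(- k - 7\right)}{5 \left(k^{2} + 7 k + 10\right)}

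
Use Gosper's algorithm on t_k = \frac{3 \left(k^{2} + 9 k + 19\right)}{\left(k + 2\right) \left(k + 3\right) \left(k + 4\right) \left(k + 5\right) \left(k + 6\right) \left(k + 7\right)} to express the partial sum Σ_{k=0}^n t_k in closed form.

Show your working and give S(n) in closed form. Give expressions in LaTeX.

t_(k+1)/t_k = (k + 2)*(9*k + (k + 1)**2 + 28)/((k + 8)*(k**2 + 9*k + 19)).
Take A(k)=k + 2, B(k)=k + 8, C(k)=k**2 + 9*k + 19.
f must satisfy (k + 2)·f(k+1) − (k + 7)·f(k) = k**2 + 9*k + 19.
Degrees (1,1,2) ⇒ d ≤ 5.
Match coefficients ⇒ f(k) = k*(k + 3)*(k + 5)*(k**2 + 12*k + 44)/144.
Then R = B(k−1)f/C = k*(k + 3)*(k + 5)*(k + 7)*(k**2 + 12*k + 44)/(144*(k**2 + 9*k + 19)), so s_k = R(k)·t_k = k*(k**2 + 12*k + 44)/(48*(k**3 + 12*k**2 + 44*k + 48)).
s_(k+1) − s_k = 3*(k**2 + 9*k + 19)/(k**6 + 27*k**5 + 295*k**4 + 1665*k**3 + 5104*k**2 + 8028*k + 5040) = t_k.
Σ_(k=0)^n t_k = s_(n+1) − s_(0) = ((n**3 + 15*n**2 + 71*n + 57)/(48*(n**3 + 15*n**2 + 71*n + 105))) − (0), i.e. (n**3 + 15*n**2 + 71*n + 57)/(48*(n**3 + 15*n**2 + 71*n + 105)).

S(n) = \frac{n^{3} + 15 n^{2} + 71 n + 57}{48 \left(n^{3} + 15 n^{2} + 71 n + 105\right)}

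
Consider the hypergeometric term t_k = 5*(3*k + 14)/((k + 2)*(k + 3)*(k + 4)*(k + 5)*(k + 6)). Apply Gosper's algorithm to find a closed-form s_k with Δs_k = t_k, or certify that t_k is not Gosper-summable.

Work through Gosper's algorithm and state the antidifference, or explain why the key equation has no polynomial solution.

s_k = k*(k**2 + 10*k + 31)/(6*(k**3 + 10*k**2 + 31*k + 30))

The ratio is (k + 2)*(3*k + 17)/((k + 7)*(3*k + 14)).
So A=k + 2 and B=k + 7, with C=k + 14/3.
f must satisfy (k + 2)·f(k+1) − (k + 6)·f(k) = k + 14/3.
d = 4 from the (1,1,1) case.
Match coefficients ⇒ f(k) = k*(k + 4)*(k**2 + 10*k + 31)/90.
Then R = B(k−1)f/C = k*(k + 4)*(k + 6)*(k**2 + 10*k + 31)/(30*(3*k + 14)), so s_k = R(k)·t_k = k*(k**2 + 10*k + 31)/(6*(k**3 + 10*k**2 + 31*k + 30)).
Δs = 5*(3*k + 14)/(k**5 + 20*k**4 + 155*k**3 + 580*k**2 + 1044*k + 720), as required.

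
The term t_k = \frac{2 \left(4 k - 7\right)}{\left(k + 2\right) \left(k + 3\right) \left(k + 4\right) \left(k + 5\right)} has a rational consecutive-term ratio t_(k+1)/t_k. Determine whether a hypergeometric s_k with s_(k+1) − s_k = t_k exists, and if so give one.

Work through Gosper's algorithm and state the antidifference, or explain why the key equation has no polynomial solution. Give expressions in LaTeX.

Step 1: r(k) = (k + 2)*(4*k - 3)/((k + 6)*(4*k - 7)).
Factor: A=k + 2; B=k + 6; C=k - 7/4.
Need (k + 2)·f(k+1) − (k + 5)·f(k) = k - 7/4.
Bound: deg f ≤ 3.
Match coefficients ⇒ f(k) = -k*(k**2 + 9*k + 74)/96.
Certificate R = B(k−1)f/C = -k*(k + 5)*(k**2 + 9*k + 74)/(24*(4*k - 7)) gives s_k = k*(-k**2 - 9*k - 74)/(12*(k + 2)*(k + 3)*(k + 4)).
Verify: 2*(4*k - 7)/(k**4 + 14*k**3 + 71*k**2 + 154*k + 120) matches t_k.

s_k = \frac{k \left(- k^{2} - 9 k - 74\right)}{12 \left(k + 2\right) \left(k + 3\right) \left(k + 4\right)}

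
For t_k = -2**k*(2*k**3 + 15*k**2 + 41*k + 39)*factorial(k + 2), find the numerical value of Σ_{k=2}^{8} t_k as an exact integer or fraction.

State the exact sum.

Σ = -2268551576352

t_(k+1)/t_k = 2*(2*k**4 + 27*k**3 + 140*k**2 + 328*k + 291)/(2*k**3 + 15*k**2 + 41*k + 39).
A = 2*k + 6, B = 1, C = k**3 + 15*k**2/2 + 41*k/2 + 39/2.
Need (2*k + 6)·f(k+1) − (1)·f(k) = k**3 + 15*k**2/2 + 41*k/2 + 39/2.
d = 2 from the (1,0,3) case.
Match coefficients ⇒ f(k) = (k**2 + 3*k + 3)/2.
Certificate R = B(k−1)f/C = (k**2 + 3*k + 3)/(2*k**3 + 15*k**2 + 41*k + 39) gives s_k = -2**k*(k**2 + 3*k + 3)*factorial(k + 2).
s_(k+1) − s_k = -2**k*(2*k**3 + 15*k**2 + 41*k + 39)*factorial(k + 2) = t_k.
Sum = s_(9) − s_(2); s_(9) = -2268551577600, s_(2) = -1248 ⇒ -2268551576352.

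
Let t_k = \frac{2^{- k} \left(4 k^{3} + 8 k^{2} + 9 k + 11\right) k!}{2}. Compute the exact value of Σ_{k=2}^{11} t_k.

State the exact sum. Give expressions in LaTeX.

Ratio r(k) = (4*k**4 + 24*k**3 + 57*k**2 + 69*k + 32)/(2*(4*k**3 + 8*k**2 + 9*k + 11)).
Normal form (A,B,C) = (k/2 + 1/2, 1, k**3 + 2*k**2 + 9*k/4 + 11/4).
Set up (k/2 + 1/2)·f(k+1) − (1)·f(k) − (k**3 + 2*k**2 + 9*k/4 + 11/4) = 0.
d = 2 from the (1,0,3) case.
Match coefficients ⇒ f(k) = (2*k - 1)*(2*k + 3)/2.
R(k) = B(k−1)·f(k)/C(k) = 2*(2*k - 1)*(2*k + 3)/(4*k**3 + 8*k**2 + 9*k + 11); s_k = R·t_k = (2*k - 1)*(2*k + 3)*factorial(k)/2**k.
Verify: (4*k**3 + 8*k**2 + 9*k + 11)*factorial(k)/(2*2**k) matches t_k.
Evaluate s at k=12 and k=2: 290488275/4 and 21/2; difference 290488233/4.

Σ = 290488233/4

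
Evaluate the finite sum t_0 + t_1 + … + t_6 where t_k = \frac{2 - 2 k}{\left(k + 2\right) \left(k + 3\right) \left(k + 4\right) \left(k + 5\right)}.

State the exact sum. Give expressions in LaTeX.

t_(k+1)/t_k = k*(k + 2)/((k - 1)*(k + 6)).
Normal form (A,B,C) = (k + 2, k + 6, k - 1).
f must satisfy (k + 2)·f(k+1) − (k + 5)·f(k) = k - 1.
From deg A=1, deg B=1, deg C=1: d=3.
Solving with deg f ≤ 3: f(k) = -k/2.
Then R = B(k−1)f/C = -k*(k + 5)/(2*(k - 1)), so s_k = R(k)·t_k = k/((k + 2)*(k + 3)*(k + 4)).
Verify: 2*(1 - k)/(k**4 + 14*k**3 + 71*k**2 + 154*k + 120) matches t_k.
Σ_(k=0)^(6) t_k = s_(7) − s_(0) = 7/990 − (0) = 7/990.

Σ = 7/990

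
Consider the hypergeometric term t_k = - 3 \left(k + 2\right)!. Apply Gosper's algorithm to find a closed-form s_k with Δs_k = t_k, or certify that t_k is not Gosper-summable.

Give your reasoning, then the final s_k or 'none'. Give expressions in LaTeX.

not Gosper-summable; s_k does not exist

Ratio r(k) = k + 3.
A = k + 3, B = 1, C = 1.
f must satisfy (k + 3)·f(k+1) − (1)·f(k) = 1.
From deg A=1, deg B=0, deg C=0: d=-1.
Negative degree bound (-1): no f exists, t_k not Gosper-summable.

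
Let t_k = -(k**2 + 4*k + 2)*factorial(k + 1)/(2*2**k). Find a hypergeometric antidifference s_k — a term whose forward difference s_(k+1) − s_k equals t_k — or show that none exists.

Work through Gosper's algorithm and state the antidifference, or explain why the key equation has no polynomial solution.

s_k = -(k + 3)*factorial(k + 1)/2**k

Step 1: r(k) = (k + 2)*(4*k + (k + 1)**2 + 6)/(2*(k**2 + 4*k + 2)).
Factor: A=k/2 + 1; B=1; C=k**2 + 4*k + 2.
Need (k/2 + 1)·f(k+1) − (1)·f(k) = k**2 + 4*k + 2.
d = 1 from the (1,0,2) case.
A polynomial solution: f(k) = 2*(k + 3).
R(k) = B(k−1)·f(k)/C(k) = 2*(k + 3)/(k**2 + 4*k + 2); s_k = R·t_k = -(k + 3)*factorial(k + 1)/2**k.
Check: Δs_k = -(k**2 + 4*k + 2)*factorial(k + 1)/(2*2**k). ✓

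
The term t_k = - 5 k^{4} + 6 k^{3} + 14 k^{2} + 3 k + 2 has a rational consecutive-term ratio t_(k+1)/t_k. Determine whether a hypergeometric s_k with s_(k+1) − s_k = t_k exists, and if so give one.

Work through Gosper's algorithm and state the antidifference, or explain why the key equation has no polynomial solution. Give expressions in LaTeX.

Ratio r(k) = (5*k**4 + 14*k**3 - 2*k**2 - 29*k - 20)/(5*k**4 - 6*k**3 - 14*k**2 - 3*k - 2).
So A=1 and B=1, with C=k**4 - 6*k**3/5 - 14*k**2/5 - 3*k/5 - 2/5.
Key eq: (1)·f(k+1) = (1)·f(k) + (k**4 - 6*k**3/5 - 14*k**2/5 - 3*k/5 - 2/5).
Degrees (0,0,4) ⇒ d ≤ 5.
Solve for f: f(k) = k*(k**4 - 4*k**3 + 4*k - 3)/5 (degree 5 ≤ 5).
Get s_k = R·t_k = k*(-k**4 + 4*k**3 - 4*k + 3) with R(k) = B(k−1)f(k)/C(k) = k*(k**4 - 4*k**3 + 4*k - 3)/(5*k**4 - 6*k**3 - 14*k**2 - 3*k - 2).
Check: Δs_k = -5*k**4 + 6*k**3 + 14*k**2 + 3*k + 2. ✓

s_k = k \left(- k^{4} + 4 k^{3} - 4 k + 3\right)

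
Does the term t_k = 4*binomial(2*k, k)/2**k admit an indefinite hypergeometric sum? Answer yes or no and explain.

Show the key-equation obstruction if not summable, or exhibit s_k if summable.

The ratio is (2*k + 1)/(k + 1).
Take A(k)=2*k + 1, B(k)=k + 1, C(k)=1.
Need (2*k + 1)·f(k+1) − (k)·f(k) = 1.
From deg A=1, deg B=1, deg C=0: d=-1.
Negative degree bound (-1): no f exists, t_k not Gosper-summable.

No — key equation has no polynomial f.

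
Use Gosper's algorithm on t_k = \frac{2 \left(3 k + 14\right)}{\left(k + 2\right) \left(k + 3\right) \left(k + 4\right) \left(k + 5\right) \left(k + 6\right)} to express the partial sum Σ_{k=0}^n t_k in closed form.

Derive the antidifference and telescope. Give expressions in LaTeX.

Ratio r(k) = (k + 2)*(3*k + 17)/((k + 7)*(3*k + 14)).
So A=k + 2 and B=k + 7, with C=k + 14/3.
Key eq: (k + 2)·f(k+1) = (k + 6)·f(k) + (k + 14/3).
Bound: deg f ≤ 4.
Solving with deg f ≤ 4: f(k) = k*(k + 4)*(k**2 + 10*k + 31)/90.
Get s_k = R·t_k = k*(k**2 + 10*k + 31)/(15*(k**3 + 10*k**2 + 31*k + 30)) with R(k) = B(k−1)f(k)/C(k) = k*(k + 4)*(k + 6)*(k**2 + 10*k + 31)/(30*(3*k + 14)).
s_(k+1) − s_k = 2*(3*k + 14)/(k**5 + 20*k**4 + 155*k**3 + 580*k**2 + 1044*k + 720) = t_k.
s_(n+1) = (n**3 + 13*n**2 + 54*n + 42)/(15*(n**3 + 13*n**2 + 54*n + 72)) and s_(0) = 0, so S(n) = (n**3 + 13*n**2 + 54*n + 42)/(15*(n**3 + 13*n**2 + 54*n + 72)).

S(n) = \frac{n^{3} + 13 n^{2} + 54 n + 42}{15 \left(n^{3} + 13 n^{2} + 54 n + 72\right)}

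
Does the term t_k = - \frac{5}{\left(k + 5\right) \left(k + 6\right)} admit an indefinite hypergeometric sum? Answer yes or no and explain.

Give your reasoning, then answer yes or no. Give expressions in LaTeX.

Ratio r(k) = (k + 5)/(k + 7).
A = k + 5, B = k + 7, C = 1.
Key eq: (k + 5)·f(k+1) = (k + 6)·f(k) + (1).
deg f ≤ 1 (via 1,1,0).
Coefficient equations give f(k) = k/5.
Then R = B(k−1)f/C = k*(k + 6)/5, so s_k = R(k)·t_k = -k/(k + 5).
Check: Δs_k = -5/(k**2 + 11*k + 30). ✓

Yes. s_k = - \frac{k}{k + 5}.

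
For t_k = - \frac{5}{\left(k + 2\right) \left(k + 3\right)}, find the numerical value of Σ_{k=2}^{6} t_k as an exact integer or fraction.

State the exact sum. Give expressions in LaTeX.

Step 1: r(k) = (k + 2)/(k + 4).
Gosper form: A/B · C(k+1)/C(k) with A=k + 2, B=k + 4, C=1.
Need (k + 2)·f(k+1) − (k + 3)·f(k) = 1.
From deg A=1, deg B=1, deg C=0: d=1.
Coefficient equations give f(k) = k/2.
R(k) = B(k−1)·f(k)/C(k) = k*(k + 3)/2; s_k = R·t_k = -5*k/(2*k + 4).
Δs = -5/(k**2 + 5*k + 6), as required.
Evaluate s at k=7 and k=2: -35/18 and -5/4; difference -25/36.

Σ = -25/36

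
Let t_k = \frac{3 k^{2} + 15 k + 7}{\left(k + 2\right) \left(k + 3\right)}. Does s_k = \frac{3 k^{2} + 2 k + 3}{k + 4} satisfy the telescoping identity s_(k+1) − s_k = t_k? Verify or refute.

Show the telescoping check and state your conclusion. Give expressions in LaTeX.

s_(k+1) = (3*k**2 + 8*k + 8)/(k + 5)
s_(k+1) − s_k = (3*k**2 + 27*k + 17)/(k**2 + 9*k + 20)
(s_(k+1) − s_k) − t_k = 2*(-16*k**2 - 58*k - 19)/(k**4 + 14*k**3 + 71*k**2 + 154*k + 120)

Invalid: residual \frac{2 \left(- 16 k^{2} - 58 k - 19\right)}{k^{4} + 14 k^{3} + 71 k^{2} + 154 k + 120} ≠ 0.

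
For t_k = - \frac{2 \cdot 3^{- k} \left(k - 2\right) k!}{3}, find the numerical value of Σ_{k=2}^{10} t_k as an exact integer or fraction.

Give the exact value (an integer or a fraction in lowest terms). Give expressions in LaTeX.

Step 1: r(k) = (k**2 - 1)/(3*(k - 2)).
Take A(k)=k/3 + 1/3, B(k)=1, C(k)=k - 2.
Solve (k/3 + 1/3)·f(k+1) − (1)·f(k) = k - 2.
d = 0 from the (1,0,1) case.
Coefficient equations give f(k) = 3.
Get s_k = R·t_k = -2*factorial(k)/3**k with R(k) = B(k−1)f(k)/C(k) = 3/(k - 2).
Δs = -2*(k - 2)*factorial(k)/(3*3**k), as required.
Evaluate s at k=11 and k=2: -985600/2187 and -4/9; difference -984628/2187.

Σ = -984628/2187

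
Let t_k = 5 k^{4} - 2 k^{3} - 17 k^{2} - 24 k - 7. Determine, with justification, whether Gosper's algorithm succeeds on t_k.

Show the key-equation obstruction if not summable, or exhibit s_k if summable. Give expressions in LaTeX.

Compute t_(k+1)/t_k: get (5*k**4 + 18*k**3 + 7*k**2 - 44*k - 45)/(5*k**4 - 2*k**3 - 17*k**2 - 24*k - 7).
Gosper form: A/B · C(k+1)/C(k) with A=1, B=1, C=k**4 - 2*k**3/5 - 17*k**2/5 - 24*k/5 - 7/5.
Set up (1)·f(k+1) − (1)·f(k) − (k**4 - 2*k**3/5 - 17*k**2/5 - 24*k/5 - 7/5) = 0.
Bound: deg f ≤ 5.
Solve for f: f(k) = k*(k**4 - 3*k**3 - 3*k**2 - 4*k + 2)/5 (degree 5 ≤ 5).
Certificate R = B(k−1)f/C = k*(k**4 - 3*k**3 - 3*k**2 - 4*k + 2)/(5*k**4 - 2*k**3 - 17*k**2 - 24*k - 7) gives s_k = k*(k**4 - 3*k**3 - 3*k**2 - 4*k + 2).
Δs = 5*k**4 - 2*k**3 - 17*k**2 - 24*k - 7, as required.

Yes. s_k = k \left(k^{4} - 3 k^{3} - 3 k^{2} - 4 k + 2\right).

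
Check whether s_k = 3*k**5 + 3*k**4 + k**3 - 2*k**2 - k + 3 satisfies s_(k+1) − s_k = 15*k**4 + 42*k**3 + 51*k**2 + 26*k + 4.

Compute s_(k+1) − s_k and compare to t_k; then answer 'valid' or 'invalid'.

s_(k+1) = 3*k**5 + 18*k**4 + 43*k**3 + 49*k**2 + 25*k + 7
s_(k+1) − s_k = 15*k**4 + 42*k**3 + 51*k**2 + 26*k + 4
(s_(k+1) − s_k) − t_k = 0

Valid: the claim telescopes to t_k.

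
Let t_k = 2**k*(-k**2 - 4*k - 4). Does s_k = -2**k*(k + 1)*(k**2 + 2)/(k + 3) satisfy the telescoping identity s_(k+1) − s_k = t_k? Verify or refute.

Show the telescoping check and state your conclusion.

Invalid: residual 2**(k + 1)*(k**3 + 6*k**2 + 16*k + 10)/(k**2 + 7*k + 12) ≠ 0.

s_(k+1) = -2**(k + 1)*(k + 2)*((k + 1)**2 + 2)/(k + 4)
s_(k+1) − s_k = 2**k*(-k**4 - 9*k**3 - 32*k**2 - 44*k - 28)/(k**2 + 7*k + 12)
(s_(k+1) − s_k) − t_k = 2**(k + 1)*(k**3 + 6*k**2 + 16*k + 10)/(k**2 + 7*k + 12)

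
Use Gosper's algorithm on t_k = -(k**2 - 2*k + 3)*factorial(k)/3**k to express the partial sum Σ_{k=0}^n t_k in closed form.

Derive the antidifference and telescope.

S(n) = -3 - n*factorial(n + 1)/3**n

The ratio is (k**3 + k**2 + 2*k + 2)/(3*(k**2 - 2*k + 3)).
So A=k/3 + 1/3 and B=1, with C=k**2 - 2*k + 3.
Key eq: (k/3 + 1/3)·f(k+1) = (1)·f(k) + (k**2 - 2*k + 3).
Degrees (1,0,2) ⇒ d ≤ 1.
Solve for f: f(k) = 3*(k - 1) (degree 1 ≤ 1).
Certificate R = B(k−1)f/C = 3*(k - 1)/(k**2 - 2*k + 3) gives s_k = -3**(1 - k)*(k - 1)*factorial(k).
Verify: -(k**2 - 2*k + 3)*factorial(k)/3**k matches t_k.
s_(n+1) = -n*factorial(n + 1)/3**n and s_(0) = 3, so S(n) = -3 - n*factorial(n + 1)/3**n.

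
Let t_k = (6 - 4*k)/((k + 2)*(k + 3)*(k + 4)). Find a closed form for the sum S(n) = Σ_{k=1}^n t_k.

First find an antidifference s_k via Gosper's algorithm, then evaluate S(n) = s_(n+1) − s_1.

S(n) = n*(13 - 5*n)/(12*(n**2 + 7*n + 12))

Compute t_(k+1)/t_k: get (k + 2)*(2*k - 1)/((k + 5)*(2*k - 3)).
Take A(k)=k + 2, B(k)=k + 5, C(k)=k - 3/2.
Solve (k + 2)·f(k+1) − (k + 4)·f(k) = k - 3/2.
deg f ≤ 2 (via 1,1,1).
Coefficient equations give f(k) = k*(k - 19)/24.
So s_k = (B(k−1)f/C)·t_k = (k*(k - 19)*(k + 4)/(12*(2*k - 3)))·t_k = -k*(k - 19)/(6*(k + 2)*(k + 3)).
Δs = 2*(3 - 2*k)/(k**3 + 9*k**2 + 26*k + 24), as required.
Evaluate: s_(n+1) = (-n**2 + 17*n + 18)/(6*(n**2 + 7*n + 12)); subtract s_(1) = 1/4 ⇒ S(n) = n*(13 - 5*n)/(12*(n**2 + 7*n + 12)).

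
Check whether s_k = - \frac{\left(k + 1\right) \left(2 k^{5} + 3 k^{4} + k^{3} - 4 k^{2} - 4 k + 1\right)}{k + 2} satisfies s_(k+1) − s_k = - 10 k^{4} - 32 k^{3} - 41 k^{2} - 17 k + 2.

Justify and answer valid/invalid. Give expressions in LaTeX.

s_(k+1) = (-2*k**6 - 17*k**5 - 59*k**4 - 103*k**3 - 87*k**2 - 25*k + 2)/(k + 3)
s_(k+1) − s_k = (-10*k**6 - 74*k**5 - 212*k**4 - 310*k**3 - 226*k**2 - 56*k + 7)/(k**2 + 5*k + 6)
(s_(k+1) − s_k) − t_k = (8*k**5 + 49*k**4 + 104*k**3 + 103*k**2 + 36*k - 5)/(k**2 + 5*k + 6)

Invalid: residual \frac{8 k^{5} + 49 k^{4} + 104 k^{3} + 103 k^{2} + 36 k - 5}{k^{2} + 5 k + 6} ≠ 0.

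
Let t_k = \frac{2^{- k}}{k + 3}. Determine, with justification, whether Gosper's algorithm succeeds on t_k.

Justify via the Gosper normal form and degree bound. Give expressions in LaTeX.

No. Not Gosper-summable.

t_(k+1)/t_k = (k + 3)/(2*(k + 4)).
Gosper form: A/B · C(k+1)/C(k) with A=k/2 + 3/2, B=k + 4, C=1.
Need (k/2 + 3/2)·f(k+1) − (k + 3)·f(k) = 1.
Bound: deg f ≤ -1.
d = -1 < 0 ⇒ no nonzero polynomial f; not summable.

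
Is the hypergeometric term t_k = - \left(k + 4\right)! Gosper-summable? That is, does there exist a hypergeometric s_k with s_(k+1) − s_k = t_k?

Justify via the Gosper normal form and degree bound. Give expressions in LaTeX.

t_(k+1)/t_k = k + 5.
A = k + 5, B = 1, C = 1.
Set up (k + 5)·f(k+1) − (1)·f(k) − (1) = 0.
Degrees (1,0,0) ⇒ d ≤ -1.
deg f ≤ -1 is impossible — no certificate.

No — negative degree bound, so no certificate f.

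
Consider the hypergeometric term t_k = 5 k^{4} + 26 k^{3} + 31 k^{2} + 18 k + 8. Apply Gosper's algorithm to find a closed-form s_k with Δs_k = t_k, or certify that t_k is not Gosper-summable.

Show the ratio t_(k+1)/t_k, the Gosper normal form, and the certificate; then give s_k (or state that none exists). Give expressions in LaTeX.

s_k = k \left(k^{4} + 4 k^{3} - k^{2} + 4\right)

r(k) = (5*k**4 + 46*k**3 + 139*k**2 + 178*k + 88)/(5*k**4 + 26*k**3 + 31*k**2 + 18*k + 8) after simplifying.
Gosper form: A/B · C(k+1)/C(k) with A=1, B=1, C=k**4 + 26*k**3/5 + 31*k**2/5 + 18*k/5 + 8/5.
Need (1)·f(k+1) − (1)·f(k) = k**4 + 26*k**3/5 + 31*k**2/5 + 18*k/5 + 8/5.
From deg A=0, deg B=0, deg C=4: d=5.
Coefficient equations give f(k) = k*(k + 1)*(k**3 + 3*k**2 - 4*k + 4)/5.
Then R = B(k−1)f/C = k*(k**3 + 3*k**2 - 4*k + 4)/(5*k**3 + 21*k**2 + 10*k + 8), so s_k = R(k)·t_k = k*(k**4 + 4*k**3 - k**2 + 4).
Δs = 5*k**4 + 26*k**3 + 31*k**2 + 18*k + 8, as required.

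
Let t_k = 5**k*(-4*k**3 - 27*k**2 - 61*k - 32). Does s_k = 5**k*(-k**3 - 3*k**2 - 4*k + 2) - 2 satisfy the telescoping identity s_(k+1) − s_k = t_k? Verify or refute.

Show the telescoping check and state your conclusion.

valid (s_(k+1) − s_k reduces to t_k)

s_(k+1) = -5*5**k*(4*k + (k + 1)**3 + 3*(k + 1)**2 + 2) - 2
s_(k+1) − s_k = 5**k*(-4*k**3 - 27*k**2 - 61*k - 32)
(s_(k+1) − s_k) − t_k = 0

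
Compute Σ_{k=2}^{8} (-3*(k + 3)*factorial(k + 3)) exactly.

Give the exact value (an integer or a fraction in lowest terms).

Σ = -1437004440

r(k) = (k + 4)**2/(k + 3) after simplifying.
A = k + 4, B = 1, C = k + 3.
f must satisfy (k + 4)·f(k+1) − (1)·f(k) = k + 3.
deg f ≤ 0 (via 1,0,1).
Solving with deg f ≤ 0: f(k) = 1.
Certificate R = B(k−1)f/C = 1/(k + 3) gives s_k = -3*factorial(k + 3).
s_(k+1) − s_k = -3*(k + 3)*factorial(k + 3) = t_k.
Telescoping: Σ = s_(9) − s_(2) = -1437004800 − (-360) = -1437004440.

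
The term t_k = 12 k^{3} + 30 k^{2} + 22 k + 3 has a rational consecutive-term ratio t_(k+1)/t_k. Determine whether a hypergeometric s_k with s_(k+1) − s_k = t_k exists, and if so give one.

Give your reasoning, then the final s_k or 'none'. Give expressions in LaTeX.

Step 1: r(k) = (12*k**3 + 66*k**2 + 118*k + 67)/(12*k**3 + 30*k**2 + 22*k + 3).
Gosper form: A/B · C(k+1)/C(k) with A=1, B=1, C=k**3 + 5*k**2/2 + 11*k/6 + 1/4.
Key eq: (1)·f(k+1) = (1)·f(k) + (k**3 + 5*k**2/2 + 11*k/6 + 1/4).
Degrees (0,0,3) ⇒ d ≤ 4.
Coefficient equations give f(k) = k*(3*k**3 + 4*k**2 - k - 3)/12.
Then R = B(k−1)f/C = k*(3*k**3 + 4*k**2 - k - 3)/(12*k**3 + 30*k**2 + 22*k + 3), so s_k = R(k)·t_k = k*(3*k**3 + 4*k**2 - k - 3).
Δs = 12*k**3 + 30*k**2 + 22*k + 3, as required.

s_k = k \left(3 k^{3} + 4 k^{2} - k - 3\right)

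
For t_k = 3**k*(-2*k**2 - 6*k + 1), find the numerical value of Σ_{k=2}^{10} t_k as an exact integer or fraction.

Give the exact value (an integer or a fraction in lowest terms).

Ratio r(k) = 3*(2*k**2 + 10*k + 7)/(2*k**2 + 6*k - 1).
Factor: A=3; B=1; C=k**2 + 3*k - 1/2.
f must satisfy (3)·f(k+1) − (1)·f(k) = k**2 + 3*k - 1/2.
From deg A=0, deg B=0, deg C=2: d=2.
Solve for f: f(k) = (k**2 - 2)/2 (degree 2 ≤ 2).
R(k) = B(k−1)·f(k)/C(k) = (k**2 - 2)/(2*k**2 + 6*k - 1); s_k = R·t_k = 3**k*(2 - k**2).
Check: Δs_k = 3**k*(-2*k**2 - 6*k + 1). ✓
Evaluate s at k=11 and k=2: -21080493 and -18; difference -21080475.

Σ = -21080475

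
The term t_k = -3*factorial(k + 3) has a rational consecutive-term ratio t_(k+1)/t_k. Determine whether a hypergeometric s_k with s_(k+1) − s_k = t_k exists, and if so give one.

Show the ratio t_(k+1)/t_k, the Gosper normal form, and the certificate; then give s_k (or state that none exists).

not Gosper-summable; s_k does not exist

The ratio is k + 4.
Gosper form: A/B · C(k+1)/C(k) with A=k + 4, B=1, C=1.
Need (k + 4)·f(k+1) − (1)·f(k) = 1.
Degrees (1,0,0) ⇒ d ≤ -1.
Negative degree bound (-1): no f exists, t_k not Gosper-summable.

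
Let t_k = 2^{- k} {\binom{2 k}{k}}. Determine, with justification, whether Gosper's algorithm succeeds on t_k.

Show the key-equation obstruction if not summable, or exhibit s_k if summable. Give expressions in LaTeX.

The ratio is (2*k + 1)/(k + 1).
Normal form (A,B,C) = (2*k + 1, k + 1, 1).
Solve (2*k + 1)·f(k+1) − (k)·f(k) = 1.
deg f ≤ -1 (via 1,1,0).
Bound -1 < 0, so the key equation has no polynomial solution.

No — t_k has no hypergeometric antidifference.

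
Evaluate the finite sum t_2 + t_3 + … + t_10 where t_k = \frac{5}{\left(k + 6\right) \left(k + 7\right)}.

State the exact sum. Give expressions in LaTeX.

r(k) = (k + 6)/(k + 8) after simplifying.
Take A(k)=k + 6, B(k)=k + 8, C(k)=1.
f must satisfy (k + 6)·f(k+1) − (k + 7)·f(k) = 1.
Degrees (1,1,0) ⇒ d ≤ 1.
Solving with deg f ≤ 1: f(k) = k/6.
So s_k = (B(k−1)f/C)·t_k = (k*(k + 7)/6)·t_k = 5*k/(6*(k + 6)).
Δs = 5/(k**2 + 13*k + 42), as required.
Telescoping: Σ = s_(11) − s_(2) = 55/102 − (5/24) = 45/136.

Σ = 45/136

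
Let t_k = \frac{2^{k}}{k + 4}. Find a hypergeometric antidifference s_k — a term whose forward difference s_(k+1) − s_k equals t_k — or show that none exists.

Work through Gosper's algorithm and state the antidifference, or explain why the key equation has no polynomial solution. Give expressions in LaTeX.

not Gosper-summable; s_k does not exist

Step 1: r(k) = 2*(k + 4)/(k + 5).
A = 2*k + 8, B = k + 5, C = 1.
Solve (2*k + 8)·f(k+1) − (k + 4)·f(k) = 1.
From deg A=1, deg B=1, deg C=0: d=-1.
d = -1 < 0 ⇒ no nonzero polynomial f; not summable.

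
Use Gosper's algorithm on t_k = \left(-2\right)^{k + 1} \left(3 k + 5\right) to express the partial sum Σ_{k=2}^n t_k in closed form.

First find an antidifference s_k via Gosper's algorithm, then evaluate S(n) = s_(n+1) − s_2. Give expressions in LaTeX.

S(n) = - 4 \left(-2\right)^{n} n + 4 \left(-2\right)^{n + 1} - 24

t_(k+1)/t_k = 2*(-3*k - 8)/(3*k + 5).
Factor: A=-2; B=1; C=k + 5/3.
Key eq: (-2)·f(k+1) = (1)·f(k) + (k + 5/3).
d = 1 from the (0,0,1) case.
Solving with deg f ≤ 1: f(k) = -(k + 1)/3.
So s_k = (B(k−1)f/C)·t_k = (-(k + 1)/(3*k + 5))·t_k = 2*(-2)**k*(k + 1).
Verify: (-2)**(k + 1)*(3*k + 5) matches t_k.
Σ_(k=2)^n t_k = s_(n+1) − s_(2) = ((-2)**(n + 2)*(-n - 2)) − (24), i.e. -4*(-2)**n*n + 4*(-2)**(n + 1) - 24.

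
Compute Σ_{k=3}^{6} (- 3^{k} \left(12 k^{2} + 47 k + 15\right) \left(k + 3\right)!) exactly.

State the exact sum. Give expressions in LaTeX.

t_(k+1)/t_k = 3*(12*k**3 + 119*k**2 + 358*k + 296)/(12*k**2 + 47*k + 15).
Take A(k)=3*k + 12, B(k)=1, C(k)=k**2 + 47*k/12 + 5/4.
f must satisfy (3*k + 12)·f(k+1) − (1)·f(k) = k**2 + 47*k/12 + 5/4.
Degrees (1,0,2) ⇒ d ≤ 1.
Solve for f: f(k) = (4*k - 3)/12 (degree 1 ≤ 1).
So s_k = (B(k−1)f/C)·t_k = ((4*k - 3)/(12*k**2 + 47*k + 15))·t_k = -3**k*(4*k - 3)*factorial(k + 3).
Check: Δs_k = -3**k*(12*k**2 + 47*k + 15)*factorial(k + 3). ✓
Σ_(k=3)^(6) t_k = s_(7) − s_(3) = -198404640000 − (-174960) = -198404465040.

Σ = -198404465040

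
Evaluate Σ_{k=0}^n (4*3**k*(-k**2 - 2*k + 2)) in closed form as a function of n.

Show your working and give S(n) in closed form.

S(n) = -6*3**n*n**2 - 6*3**n*n + 12*3**n - 4

Ratio r(k) = 3*(2*k + (k + 1)**2)/(k**2 + 2*k - 2).
Gosper form: A/B · C(k+1)/C(k) with A=3, B=1, C=k**2 + 2*k - 2.
Solve (3)·f(k+1) − (1)·f(k) = k**2 + 2*k - 2.
Bound: deg f ≤ 2.
Match coefficients ⇒ f(k) = (k - 2)*(k + 1)/2.
So s_k = (B(k−1)f/C)·t_k = ((k - 2)*(k + 1)/(2*(k**2 + 2*k - 2)))·t_k = 2*3**k*(-k**2 + k + 2).
Verify: 4*3**k*(-k**2 - 2*k + 2) matches t_k.
s_(n+1) = 6*3**n*(-n**2 - n + 2) and s_(0) = 4, so S(n) = -6*3**n*n**2 - 6*3**n*n + 12*3**n - 4.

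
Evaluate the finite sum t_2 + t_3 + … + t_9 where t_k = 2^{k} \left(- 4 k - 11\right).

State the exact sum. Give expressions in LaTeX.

Step 1: r(k) = 2*(4*k + 15)/(4*k + 11).
Factor: A=2; B=1; C=k + 11/4.
Solve (2)·f(k+1) − (1)·f(k) = k + 11/4.
Degrees (0,0,1) ⇒ d ≤ 1.
Solve for f: f(k) = (4*k + 3)/4 (degree 1 ≤ 1).
R(k) = B(k−1)·f(k)/C(k) = (4*k + 3)/(4*k + 11); s_k = R·t_k = 2**k*(-4*k - 3).
Δs = 2**k*(-4*k - 11), as required.
Telescoping: Σ = s_(10) − s_(2) = -44032 − (-44) = -43988.

Σ = -43988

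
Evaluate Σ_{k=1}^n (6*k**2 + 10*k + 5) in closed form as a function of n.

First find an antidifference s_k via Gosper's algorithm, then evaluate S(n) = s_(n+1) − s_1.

t_(k+1)/t_k = (6*k**2 + 22*k + 21)/(6*k**2 + 10*k + 5).
Take A(k)=1, B(k)=1, C(k)=k**2 + 5*k/3 + 5/6.
Set up (1)·f(k+1) − (1)·f(k) − (k**2 + 5*k/3 + 5/6) = 0.
d = 3 from the (0,0,2) case.
Match coefficients ⇒ f(k) = k*(2*k**2 + 2*k + 1)/6.
Get s_k = R·t_k = k*(2*k**2 + 2*k + 1) with R(k) = B(k−1)f(k)/C(k) = k*(2*k**2 + 2*k + 1)/(6*k**2 + 10*k + 5).
Verify: 6*k**2 + 10*k + 5 matches t_k.
s_(n+1) = 2*n**3 + 8*n**2 + 11*n + 5 and s_(1) = 5, so S(n) = n*(2*n**2 + 8*n + 11).

S(n) = n*(2*n**2 + 8*n + 11)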